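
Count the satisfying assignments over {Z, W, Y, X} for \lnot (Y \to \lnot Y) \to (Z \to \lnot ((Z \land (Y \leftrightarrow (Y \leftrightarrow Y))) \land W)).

Initial set: {(\lnot (Y \to \lnot Y) \to (Z \to \lnot ((Z \land (Y \leftrightarrow (Y \leftrightarrow Y))) \land W)))}.
(\lnot (Y \to \lnot Y) \to (Z \to \lnot ((Z \land (Y \leftrightarrow (Y \leftrightarrow Y))) \land W))): β-rule — branch into \lnot \lnot (Y \to \lnot Y)  //  (Z \to \lnot ((Z \land (Y \leftrightarrow (Y \leftrightarrow Y))) \land W)).
  branch 1 (add \lnot \lnot (Y \to \lnot Y)):
    \lnot \lnot (Y \to \lnot Y): β-rule — branch into \lnot Y  //  \lnot Y.
      branch 1.1 (add \lnot Y):
        ○ open, literals {Y=0}.
      branch 1.2 (add \lnot Y):
        ○ open, literals {Y=0}.
  branch 2 (add (Z \to \lnot ((Z \land (Y \leftrightarrow (Y \leftrightarrow Y))) \land W))):
    (Z \to \lnot ((Z \land (Y \leftrightarrow (Y \leftrightarrow Y))) \land W)): β-rule — branch into \lnot Z  //  \lnot ((Z \land (Y \leftrightarrow (Y \leftrightarrow Y))) \land W).
      branch 2.1 (add \lnot Z):
        ○ open, literals {Z=0}.
      branch 2.2 (add \lnot ((Z \land (Y \leftrightarrow (Y \leftrightarrow Y))) \land W)):
        \lnot ((Z \land (Y \leftrightarrow (Y \leftrightarrow Y))) \land W): β-rule — branch into \lnot (Z \land (Y \leftrightarrow (Y \leftrightarrow Y)))  //  \lnot W.
          branch 2.2.1 (add \lnot (Z \land (Y \leftrightarrow (Y \leftrightarrow Y)))):
            \lnot (Z \land (Y \leftrightarrow (Y \leftrightarrow Y))): β-rule — branch into \lnot Z  //  \lnot (Y \leftrightarrow (Y \leftrightarrow Y)).
              branch 2.2.1.1 (add \lnot Z):
                ○ open, literals {Z=0}.
              branch 2.2.1.2 (add \lnot (Y \leftrightarrow (Y \leftrightarrow Y))):
                \lnot (Y \leftrightarrow (Y \leftrightarrow Y)): β-rule — branch into Y, \lnot (Y \leftrightarrow Y)  //  \lnot Y, (Y \leftrightarrow Y).
                  branch 2.2.1.2.1 (add Y, \lnot (Y \leftrightarrow Y)):
                    \lnot (Y \leftrightarrow Y): β-rule — branch into Y, \lnot Y  //  \lnot Y, Y.
                      branch 2.2.1.2.1.1 (add Y, \lnot Y):
                        × closes — contains both Y and \lnot Y.
                      branch 2.2.1.2.1.2 (add \lnot Y, Y):
                        × closes — contains both Y and \lnot Y.
                  branch 2.2.1.2.2 (add \lnot Y, (Y \leftrightarrow Y)):
                    (Y \leftrightarrow Y): β-rule — branch into Y, Y  //  \lnot Y, \lnot Y.
                      branch 2.2.1.2.2.1 (add Y, Y):
                        × closes — contains both Y and \lnot Y.
                      branch 2.2.1.2.2.2 (add \lnot Y, \lnot Y):
                        ○ open, literals {Y=0}.
          branch 2.2.2 (add \lnot W):
            ○ open, literals {W=0}.
3 branches closed, 6 open.
Each open branch fixes some atoms; the unmentioned ones are free. Counting distinct full assignments: branch {Y=0} (Z, W, X) contributes 8 new; branch {Y=0} (Z, W, X) contributes 0 new; branch {Z=0} (W, Y, X) contributes 4 new; branch {Z=0} (W, Y, X) contributes 0 new; branch {Y=0} (Z, W, X) contributes 0 new; branch {W=0} (Z, Y, X) contributes 2 new. Total: 14.

14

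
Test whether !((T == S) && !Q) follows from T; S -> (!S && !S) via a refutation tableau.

Initial set: {T; (S -> (!S && !S)); !!((T == S) && !Q)}.
!!((T == S) && !Q): α-rule — add (T == S), !Q.
(S -> (!S && !S)): β-rule — branch into !S  //  (!S && !S).
  branch 1 (add !S):
    (T == S): β-rule — branch into T, S  //  !T, !S.
      branch 1.1 (add T, S):
        × closes — contains both S and !S.
      branch 1.2 (add !T, !S):
        × closes — contains both T and !T.
  branch 2 (add (!S && !S)):
    (!S && !S): α-rule — add !S, !S.
    (T == S): β-rule — branch into T, S  //  !T, !S.
      branch 2.1 (add T, S):
        × closes — contains both S and !S.
      branch 2.2 (add !T, !S):
        × closes — contains both T and !T.
All 4 branches close.
Every branch closed, so the premises entail the conclusion.

Yes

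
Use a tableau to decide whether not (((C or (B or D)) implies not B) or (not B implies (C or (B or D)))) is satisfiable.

Initial set: {not (((C or (B or D)) implies not B) or (not B implies (C or (B or D))))}.
not (((C or (B or D)) implies not B) or (not B implies (C or (B or D)))): α-rule — add not ((C or (B or D)) implies not B), not (not B implies (C or (B or D))).
not ((C or (B or D)) implies not B): α-rule — add (C or (B or D)), not not B.
not (not B implies (C or (B or D))): α-rule — add not B, not (C or (B or D)).
× closes — contains both B and not B.
All 1 branch closes.
Every branch closed; the formula is unsatisfiable.

Unsatisfiable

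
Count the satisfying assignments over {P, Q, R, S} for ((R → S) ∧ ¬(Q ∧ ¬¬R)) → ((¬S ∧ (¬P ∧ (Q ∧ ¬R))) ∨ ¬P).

Initial set: {(((R → S) ∧ ¬(Q ∧ ¬¬R)) → ((¬S ∧ (¬P ∧ (Q ∧ ¬R))) ∨ ¬P))}.
(((R → S) ∧ ¬(Q ∧ ¬¬R)) → ((¬S ∧ (¬P ∧ (Q ∧ ¬R))) ∨ ¬P)): β-rule — branch into ¬((R → S) ∧ ¬(Q ∧ ¬¬R))  //  ((¬S ∧ (¬P ∧ (Q ∧ ¬R))) ∨ ¬P).
  branch 1 (add ¬((R → S) ∧ ¬(Q ∧ ¬¬R))):
    ¬((R → S) ∧ ¬(Q ∧ ¬¬R)): β-rule — branch into ¬(R → S)  //  ¬¬(Q ∧ ¬¬R).
      branch 1.1 (add ¬(R → S)):
        ¬(R → S): α-rule — add R, ¬S.
        ○ open, literals {R=true, S=false}.
      branch 1.2 (add ¬¬(Q ∧ ¬¬R)):
        ¬¬(Q ∧ ¬¬R): α-rule — add Q, ¬¬R.
        ¬¬R: drop double negation, giving R.
        ○ open, literals {Q=true, R=true}.
  branch 2 (add ((¬S ∧ (¬P ∧ (Q ∧ ¬R))) ∨ ¬P)):
    ((¬S ∧ (¬P ∧ (Q ∧ ¬R))) ∨ ¬P): β-rule — branch into (¬S ∧ (¬P ∧ (Q ∧ ¬R)))  //  ¬P.
      branch 2.1 (add (¬S ∧ (¬P ∧ (Q ∧ ¬R)))):
        (¬S ∧ (¬P ∧ (Q ∧ ¬R))): α-rule — add ¬S, (¬P ∧ (Q ∧ ¬R)).
        (¬P ∧ (Q ∧ ¬R)): α-rule — add ¬P, (Q ∧ ¬R).
        (Q ∧ ¬R): α-rule — add Q, ¬R.
        ○ open, literals {P=false, Q=true, R=false, S=false}.
      branch 2.2 (add ¬P):
        ○ open, literals {P=false}.
0 branches closed, 4 open.
Each open branch fixes some atoms; the unmentioned ones are free. Counting distinct full assignments: branch {R=true, S=false} (P, Q) contributes 4 new; branch {Q=true, R=true} (P, S) contributes 2 new; branch {P=false, Q=true, R=false, S=false} (none free) contributes 1 new; branch {P=false} (Q, R, S) contributes 4 new. Total: 11.

11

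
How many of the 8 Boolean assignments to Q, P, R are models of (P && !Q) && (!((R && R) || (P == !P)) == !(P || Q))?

1

Initial set: {((P && !Q) && (!((R && R) || (P == !P)) == !(P || Q)))}.
((P && !Q) && (!((R && R) || (P == !P)) == !(P || Q))): α-rule — add (P && !Q), (!((R && R) || (P == !P)) == !(P || Q)).
(P && !Q): α-rule — add P, !Q.
(!((R && R) || (P == !P)) == !(P || Q)): β-rule — branch into !((R && R) || (P == !P)), !(P || Q)  //  !!((R && R) || (P == !P)), !!(P || Q).
  branch 1 (add !((R && R) || (P == !P)), !(P || Q)):
    !((R && R) || (P == !P)): α-rule — add !(R && R), !(P == !P).
    !(P || Q): α-rule — add !P, !Q.
    × closes — contains both P and !P.
  branch 2 (add !!((R && R) || (P == !P)), !!(P || Q)):
    !!((R && R) || (P == !P)): β-rule — branch into (R && R)  //  (P == !P).
      branch 2.1 (add (R && R)):
        (R && R): α-rule — add R, R.
        !!(P || Q): β-rule — branch into P  //  Q.
          branch 2.1.1 (add P):
            ○ open, literals {P=T, Q=F, R=T}.
          branch 2.1.2 (add Q):
            × closes — contains both Q and !Q.
      branch 2.2 (add (P == !P)):
        !!(P || Q): β-rule — branch into P  //  Q.
          branch 2.2.1 (add P):
            (P == !P): β-rule — branch into P, !P  //  !P, !!P.
              branch 2.2.1.1 (add P, !P):
                × closes — contains both P and !P.
              branch 2.2.1.2 (add !P, !!P):
                × closes — contains both P and !P.
          branch 2.2.2 (add Q):
            × closes — contains both Q and !Q.
5 branches closed, 1 open.
Each open branch fixes some atoms; the unmentioned ones are free. Counting distinct full assignments: branch {P=T, Q=F, R=T} (none free) contributes 1 new. Total: 1.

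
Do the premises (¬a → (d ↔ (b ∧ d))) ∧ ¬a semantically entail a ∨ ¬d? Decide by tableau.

No

Initial set: {T ((¬a → (d ↔ (b ∧ d))) ∧ ¬a); F (a ∨ ¬d)}.
T ((¬a → (d ↔ (b ∧ d))) ∧ ¬a): α-rule — add T (¬a → (d ↔ (b ∧ d))), T ¬a.
F (a ∨ ¬d): α-rule — add F a, F ¬d.
T (¬a → (d ↔ (b ∧ d))): β-rule — branch into F ¬a  //  T (d ↔ (b ∧ d)).
  branch 1 (add F ¬a):
    × closes — contains both a and ¬a.
  branch 2 (add T (d ↔ (b ∧ d))):
    T (d ↔ (b ∧ d)): β-rule — branch into T d, T (b ∧ d)  //  F d, F (b ∧ d).
      branch 2.1 (add T d, T (b ∧ d)):
        T (b ∧ d): α-rule — add T b, T d.
        ○ open, literals {a=false, b=true, d=true}.
      branch 2.2 (add F d, F (b ∧ d)):
        × closes — contains both d and ¬d.
2 branches closed, 1 open.
An open branch gives a countermodel: a=false, b=true, d=true (unmentioned atoms arbitrary); the premises hold there but the conclusion fails.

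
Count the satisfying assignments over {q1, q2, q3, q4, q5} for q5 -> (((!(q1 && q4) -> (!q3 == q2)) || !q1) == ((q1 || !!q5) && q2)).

24

Initial set: {(q5 -> (((!(q1 && q4) -> (!q3 == q2)) || !q1) == ((q1 || !!q5) && q2)))}.
(q5 -> (((!(q1 && q4) -> (!q3 == q2)) || !q1) == ((q1 || !!q5) && q2))): β-rule — branch into !q5  //  (((!(q1 && q4) -> (!q3 == q2)) || !q1) == ((q1 || !!q5) && q2)).
  branch 1 (add !q5):
    ○ open, literals {q5=false}.
  branch 2 (add (((!(q1 && q4) -> (!q3 == q2)) || !q1) == ((q1 || !!q5) && q2))):
    (((!(q1 && q4) -> (!q3 == q2)) || !q1) == ((q1 || !!q5) && q2)): β-rule — branch into ((!(q1 && q4) -> (!q3 == q2)) || !q1), ((q1 || !!q5) && q2)  //  !((!(q1 && q4) -> (!q3 == q2)) || !q1), !((q1 || !!q5) && q2).
      branch 2.1 (add ((!(q1 && q4) -> (!q3 == q2)) || !q1), ((q1 || !!q5) && q2)):
        ((q1 || !!q5) && q2): α-rule — add (q1 || !!q5), q2.
        ((!(q1 && q4) -> (!q3 == q2)) || !q1): β-rule — branch into (!(q1 && q4) -> (!q3 == q2))  //  !q1.
          branch 2.1.1 (add (!(q1 && q4) -> (!q3 == q2))):
            (q1 || !!q5): β-rule — branch into q1  //  !!q5.
              branch 2.1.1.1 (add q1):
                (!(q1 && q4) -> (!q3 == q2)): β-rule — branch into !!(q1 && q4)  //  (!q3 == q2).
                  branch 2.1.1.1.1 (add !!(q1 && q4)):
                    !!(q1 && q4): α-rule — add q1, q4.
                    ○ open, literals {q1=true, q2=true, q4=true}.
                  branch 2.1.1.1.2 (add (!q3 == q2)):
                    (!q3 == q2): β-rule — branch into !q3, q2  //  !!q3, !q2.
                      branch 2.1.1.1.2.1 (add !q3, q2):
                        ○ open, literals {q1=true, q2=true, q3=false}.
                      branch 2.1.1.1.2.2 (add !!q3, !q2):
                        × closes — contains both q2 and !q2.
              branch 2.1.1.2 (add !!q5):
                !!q5: drop double negation, giving q5.
                (!(q1 && q4) -> (!q3 == q2)): β-rule — branch into !!(q1 && q4)  //  (!q3 == q2).
                  branch 2.1.1.2.1 (add !!(q1 && q4)):
                    !!(q1 && q4): α-rule — add q1, q4.
                    ○ open, literals {q1=true, q2=true, q4=true, q5=true}.
                  branch 2.1.1.2.2 (add (!q3 == q2)):
                    (!q3 == q2): β-rule — branch into !q3, q2  //  !!q3, !q2.
                      branch 2.1.1.2.2.1 (add !q3, q2):
                        ○ open, literals {q2=true, q3=false, q5=true}.
                      branch 2.1.1.2.2.2 (add !!q3, !q2):
                        × closes — contains both q2 and !q2.
          branch 2.1.2 (add !q1):
            (q1 || !!q5): β-rule — branch into q1  //  !!q5.
              branch 2.1.2.1 (add q1):
                × closes — contains both q1 and !q1.
              branch 2.1.2.2 (add !!q5):
                !!q5: drop double negation, giving q5.
                ○ open, literals {q1=false, q2=true, q5=true}.
      branch 2.2 (add !((!(q1 && q4) -> (!q3 == q2)) || !q1), !((q1 || !!q5) && q2)):
        !((!(q1 && q4) -> (!q3 == q2)) || !q1): α-rule — add !(!(q1 && q4) -> (!q3 == q2)), !!q1.
        !(!(q1 && q4) -> (!q3 == q2)): α-rule — add !(q1 && q4), !(!q3 == q2).
        !((q1 || !!q5) && q2): β-rule — branch into !(q1 || !!q5)  //  !q2.
          branch 2.2.1 (add !(q1 || !!q5)):
            !(q1 || !!q5): α-rule — add !q1, !!!q5.
            × closes — contains both q1 and !q1.
          branch 2.2.2 (add !q2):
            !(q1 && q4): β-rule — branch into !q1  //  !q4.
              branch 2.2.2.1 (add !q1):
                × closes — contains both q1 and !q1.
              branch 2.2.2.2 (add !q4):
                !(!q3 == q2): β-rule — branch into !q3, !q2  //  !!q3, q2.
                  branch 2.2.2.2.1 (add !q3, !q2):
                    ○ open, literals {q1=true, q2=false, q3=false, q4=false}.
                  branch 2.2.2.2.2 (add !!q3, q2):
                    × closes — contains both q2 and !q2.
6 branches closed, 7 open.
Each open branch fixes some atoms; the unmentioned ones are free. Counting distinct full assignments: branch {q5=false} (q1, q2, q3, q4) contributes 16 new; branch {q1=true, q2=true, q4=true} (q3, q5) contributes 2 new; branch {q1=true, q2=true, q3=false} (q4, q5) contributes 1 new; branch {q1=true, q2=true, q4=true, q5=true} (q3) contributes 0 new; branch {q2=true, q3=false, q5=true} (q1, q4) contributes 2 new; branch {q1=false, q2=true, q5=true} (q3, q4) contributes 2 new; branch {q1=true, q2=false, q3=false, q4=false} (q5) contributes 1 new. Total: 24.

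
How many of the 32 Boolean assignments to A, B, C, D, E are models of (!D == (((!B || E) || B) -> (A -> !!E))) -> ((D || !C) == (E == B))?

24

Initial set: {((!D == (((!B || E) || B) -> (A -> !!E))) -> ((D || !C) == (E == B)))}.
((!D == (((!B || E) || B) -> (A -> !!E))) -> ((D || !C) == (E == B))): β-rule — branch into !(!D == (((!B || E) || B) -> (A -> !!E)))  //  ((D || !C) == (E == B)).
  branch 1 (add !(!D == (((!B || E) || B) -> (A -> !!E)))):
    !(!D == (((!B || E) || B) -> (A -> !!E))): β-rule — branch into !D, !(((!B || E) || B) -> (A -> !!E))  //  !!D, (((!B || E) || B) -> (A -> !!E)).
      branch 1.1 (add !D, !(((!B || E) || B) -> (A -> !!E))):
        !(((!B || E) || B) -> (A -> !!E)): α-rule — add ((!B || E) || B), !(A -> !!E).
        !(A -> !!E): α-rule — add A, !!!E.
        !!!E: drop double negation, giving !E.
        ((!B || E) || B): β-rule — branch into (!B || E)  //  B.
          branch 1.1.1 (add (!B || E)):
            (!B || E): β-rule — branch into !B  //  E.
              branch 1.1.1.1 (add !B):
                ○ open, literals {A=true, B=false, D=false, E=false}.
              branch 1.1.1.2 (add E):
                × closes — contains both E and !E.
          branch 1.1.2 (add B):
            ○ open, literals {A=true, B=true, D=false, E=false}.
      branch 1.2 (add !!D, (((!B || E) || B) -> (A -> !!E))):
        (((!B || E) || B) -> (A -> !!E)): β-rule — branch into !((!B || E) || B)  //  (A -> !!E).
          branch 1.2.1 (add !((!B || E) || B)):
            !((!B || E) || B): α-rule — add !(!B || E), !B.
            !(!B || E): α-rule — add !!B, !E.
            × closes — contains both B and !B.
          branch 1.2.2 (add (A -> !!E)):
            (A -> !!E): β-rule — branch into !A  //  !!E.
              branch 1.2.2.1 (add !A):
                ○ open, literals {A=false, D=true}.
              branch 1.2.2.2 (add !!E):
                !!E: drop double negation, giving E.
                ○ open, literals {D=true, E=true}.
  branch 2 (add ((D || !C) == (E == B))):
    ((D || !C) == (E == B)): β-rule — branch into (D || !C), (E == B)  //  !(D || !C), !(E == B).
      branch 2.1 (add (D || !C), (E == B)):
        (D || !C): β-rule — branch into D  //  !C.
          branch 2.1.1 (add D):
            (E == B): β-rule — branch into E, B  //  !E, !B.
              branch 2.1.1.1 (add E, B):
                ○ open, literals {B=true, D=true, E=true}.
              branch 2.1.1.2 (add !E, !B):
                ○ open, literals {B=false, D=true, E=false}.
          branch 2.1.2 (add !C):
            (E == B): β-rule — branch into E, B  //  !E, !B.
              branch 2.1.2.1 (add E, B):
                ○ open, literals {B=true, C=false, E=true}.
              branch 2.1.2.2 (add !E, !B):
                ○ open, literals {B=false, C=false, E=false}.
      branch 2.2 (add !(D || !C), !(E == B)):
        !(D || !C): α-rule — add !D, !!C.
        !(E == B): β-rule — branch into E, !B  //  !E, B.
          branch 2.2.1 (add E, !B):
            ○ open, literals {B=false, C=true, D=false, E=true}.
          branch 2.2.2 (add !E, B):
            ○ open, literals {B=true, C=true, D=false, E=false}.
2 branches closed, 10 open.
Each open branch fixes some atoms; the unmentioned ones are free. Counting distinct full assignments: branch {A=true, B=false, D=false, E=false} (C) contributes 2 new; branch {A=true, B=true, D=false, E=false} (C) contributes 2 new; branch {A=false, D=true} (B, C, E) contributes 8 new; branch {D=true, E=true} (A, B, C) contributes 4 new; branch {B=true, D=true, E=true} (A, C) contributes 0 new; branch {B=false, D=true, E=false} (A, C) contributes 2 new; branch {B=true, C=false, E=true} (A, D) contributes 2 new; branch {B=false, C=false, E=false} (A, D) contributes 1 new; branch {B=false, C=true, D=false, E=true} (A) contributes 2 new; branch {B=true, C=true, D=false, E=false} (A) contributes 1 new. Total: 24.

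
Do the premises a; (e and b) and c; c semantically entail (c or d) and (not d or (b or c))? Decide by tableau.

Initial set: {a; ((e and b) and c); c; not ((c or d) and (not d or (b or c)))}.
((e and b) and c): α-rule — add (e and b), c.
(e and b): α-rule — add e, b.
not ((c or d) and (not d or (b or c))): β-rule — branch into not (c or d)  //  not (not d or (b or c)).
  branch 1 (add not (c or d)):
    not (c or d): α-rule — add not c, not d.
    × closes — contains both c and not c.
  branch 2 (add not (not d or (b or c))):
    not (not d or (b or c)): α-rule — add not not d, not (b or c).
    not (b or c): α-rule — add not b, not c.
    × closes — contains both b and not b.
All 2 branches close.
Every branch closed, so the premises entail the conclusion.

Yes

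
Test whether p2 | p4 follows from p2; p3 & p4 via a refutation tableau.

Yes

Initial set: {p2; (p3 & p4); ~(p2 | p4)}.
(p3 & p4): α-rule — add p3, p4.
~(p2 | p4): α-rule — add ~p2, ~p4.
× closes — contains both p2 and ~p2.
All 1 branch closes.
Every branch closed, so the premises entail the conclusion.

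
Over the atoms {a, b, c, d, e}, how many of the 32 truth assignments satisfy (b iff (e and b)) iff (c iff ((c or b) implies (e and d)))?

Initial set: {((b iff (e and b)) iff (c iff ((c or b) implies (e and d))))}.
((b iff (e and b)) iff (c iff ((c or b) implies (e and d)))): β-rule — branch into (b iff (e and b)), (c iff ((c or b) implies (e and d)))  //  not (b iff (e and b)), not (c iff ((c or b) implies (e and d))).
  branch 1 (add (b iff (e and b)), (c iff ((c or b) implies (e and d)))):
    (b iff (e and b)): β-rule — branch into b, (e and b)  //  not b, not (e and b).
      branch 1.1 (add b, (e and b)):
        (e and b): α-rule — add e, b.
        (c iff ((c or b) implies (e and d))): β-rule — branch into c, ((c or b) implies (e and d))  //  not c, not ((c or b) implies (e and d)).
          branch 1.1.1 (add c, ((c or b) implies (e and d))):
            ((c or b) implies (e and d)): β-rule — branch into not (c or b)  //  (e and d).
              branch 1.1.1.1 (add not (c or b)):
                not (c or b): α-rule — add not c, not b.
                × closes — contains both c and not c.
              branch 1.1.1.2 (add (e and d)):
                (e and d): α-rule — add e, d.
                ○ open, literals {b=1, c=1, d=1, e=1}.
          branch 1.1.2 (add not c, not ((c or b) implies (e and d))):
            not ((c or b) implies (e and d)): α-rule — add (c or b), not (e and d).
            (c or b): β-rule — branch into c  //  b.
              branch 1.1.2.1 (add c):
                × closes — contains both c and not c.
              branch 1.1.2.2 (add b):
                not (e and d): β-rule — branch into not e  //  not d.
                  branch 1.1.2.2.1 (add not e):
                    × closes — contains both e and not e.
                  branch 1.1.2.2.2 (add not d):
                    ○ open, literals {b=1, c=0, d=0, e=1}.
      branch 1.2 (add not b, not (e and b)):
        (c iff ((c or b) implies (e and d))): β-rule — branch into c, ((c or b) implies (e and d))  //  not c, not ((c or b) implies (e and d)).
          branch 1.2.1 (add c, ((c or b) implies (e and d))):
            not (e and b): β-rule — branch into not e  //  not b.
              branch 1.2.1.1 (add not e):
                ((c or b) implies (e and d)): β-rule — branch into not (c or b)  //  (e and d).
                  branch 1.2.1.1.1 (add not (c or b)):
                    not (c or b): α-rule — add not c, not b.
                    × closes — contains both c and not c.
                  branch 1.2.1.1.2 (add (e and d)):
                    (e and d): α-rule — add e, d.
                    × closes — contains both e and not e.
              branch 1.2.1.2 (add not b):
                ((c or b) implies (e and d)): β-rule — branch into not (c or b)  //  (e and d).
                  branch 1.2.1.2.1 (add not (c or b)):
                    not (c or b): α-rule — add not c, not b.
                    × closes — contains both c and not c.
                  branch 1.2.1.2.2 (add (e and d)):
                    (e and d): α-rule — add e, d.
                    ○ open, literals {b=0, c=1, d=1, e=1}.
          branch 1.2.2 (add not c, not ((c or b) implies (e and d))):
            not ((c or b) implies (e and d)): α-rule — add (c or b), not (e and d).
            not (e and b): β-rule — branch into not e  //  not b.
              branch 1.2.2.1 (add not e):
                (c or b): β-rule — branch into c  //  b.
                  branch 1.2.2.1.1 (add c):
                    × closes — contains both c and not c.
                  branch 1.2.2.1.2 (add b):
                    × closes — contains both b and not b.
              branch 1.2.2.2 (add not b):
                (c or b): β-rule — branch into c  //  b.
                  branch 1.2.2.2.1 (add c):
                    × closes — contains both c and not c.
                  branch 1.2.2.2.2 (add b):
                    × closes — contains both b and not b.
  branch 2 (add not (b iff (e and b)), not (c iff ((c or b) implies (e and d)))):
    not (b iff (e and b)): β-rule — branch into b, not (e and b)  //  not b, (e and b).
      branch 2.1 (add b, not (e and b)):
        not (c iff ((c or b) implies (e and d))): β-rule — branch into c, not ((c or b) implies (e and d))  //  not c, ((c or b) implies (e and d)).
          branch 2.1.1 (add c, not ((c or b) implies (e and d))):
            not ((c or b) implies (e and d)): α-rule — add (c or b), not (e and d).
            not (e and b): β-rule — branch into not e  //  not b.
              branch 2.1.1.1 (add not e):
                (c or b): β-rule — branch into c  //  b.
                  branch 2.1.1.1.1 (add c):
                    not (e and d): β-rule — branch into not e  //  not d.
                      branch 2.1.1.1.1.1 (add not e):
                        ○ open, literals {b=1, c=1, e=0}.
                      branch 2.1.1.1.1.2 (add not d):
                        ○ open, literals {b=1, c=1, d=0, e=0}.
                  branch 2.1.1.1.2 (add b):
                    not (e and d): β-rule — branch into not e  //  not d.
                      branch 2.1.1.1.2.1 (add not e):
                        ○ open, literals {b=1, c=1, e=0}.
                      branch 2.1.1.1.2.2 (add not d):
                        ○ open, literals {b=1, c=1, d=0, e=0}.
              branch 2.1.1.2 (add not b):
                × closes — contains both b and not b.
          branch 2.1.2 (add not c, ((c or b) implies (e and d))):
            not (e and b): β-rule — branch into not e  //  not b.
              branch 2.1.2.1 (add not e):
                ((c or b) implies (e and d)): β-rule — branch into not (c or b)  //  (e and d).
                  branch 2.1.2.1.1 (add not (c or b)):
                    not (c or b): α-rule — add not c, not b.
                    × closes — contains both b and not b.
                  branch 2.1.2.1.2 (add (e and d)):
                    (e and d): α-rule — add e, d.
                    × closes — contains both e and not e.
              branch 2.1.2.2 (add not b):
                × closes — contains both b and not b.
      branch 2.2 (add not b, (e and b)):
        (e and b): α-rule — add e, b.
        × closes — contains both b and not b.
15 branches closed, 7 open.
Each open branch fixes some atoms; the unmentioned ones are free. Counting distinct full assignments: branch {b=1, c=1, d=1, e=1} (a) contributes 2 new; branch {b=1, c=0, d=0, e=1} (a) contributes 2 new; branch {b=0, c=1, d=1, e=1} (a) contributes 2 new; branch {b=1, c=1, e=0} (a, d) contributes 4 new; branch {b=1, c=1, d=0, e=0} (a) contributes 0 new; branch {b=1, c=1, e=0} (a, d) contributes 0 new; branch {b=1, c=1, d=0, e=0} (a) contributes 0 new. Total: 10.

10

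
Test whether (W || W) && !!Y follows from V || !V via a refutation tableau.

Initial set: {(V || !V); !((W || W) && !!Y)}.
(V || !V): β-rule — branch into V  //  !V.
  branch 1 (add V):
    !((W || W) && !!Y): β-rule — branch into !(W || W)  //  !!!Y.
      branch 1.1 (add !(W || W)):
        !(W || W): α-rule — add !W, !W.
        ○ open, literals {V=true, W=false}.
      branch 1.2 (add !!!Y):
        !!!Y: drop double negation, giving !Y.
        ○ open, literals {V=true, Y=false}.
  branch 2 (add !V):
    !((W || W) && !!Y): β-rule — branch into !(W || W)  //  !!!Y.
      branch 2.1 (add !(W || W)):
        !(W || W): α-rule — add !W, !W.
        ○ open, literals {V=false, W=false}.
      branch 2.2 (add !!!Y):
        !!!Y: drop double negation, giving !Y.
        ○ open, literals {V=false, Y=false}.
0 branches closed, 4 open.
An open branch gives a countermodel: V=true, W=false (unmentioned atoms arbitrary); the premises hold there but the conclusion fails.

No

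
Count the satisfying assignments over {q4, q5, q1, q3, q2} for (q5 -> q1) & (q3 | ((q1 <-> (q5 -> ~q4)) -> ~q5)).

22

Initial set: {((q5 -> q1) & (q3 | ((q1 <-> (q5 -> ~q4)) -> ~q5)))}.
((q5 -> q1) & (q3 | ((q1 <-> (q5 -> ~q4)) -> ~q5))): α-rule — add (q5 -> q1), (q3 | ((q1 <-> (q5 -> ~q4)) -> ~q5)).
(q5 -> q1): β-rule — branch into ~q5  //  q1.
  branch 1 (add ~q5):
    (q3 | ((q1 <-> (q5 -> ~q4)) -> ~q5)): β-rule — branch into q3  //  ((q1 <-> (q5 -> ~q4)) -> ~q5).
      branch 1.1 (add q3):
        ○ open, literals {q3=1, q5=0}.
      branch 1.2 (add ((q1 <-> (q5 -> ~q4)) -> ~q5)):
        ((q1 <-> (q5 -> ~q4)) -> ~q5): β-rule — branch into ~(q1 <-> (q5 -> ~q4))  //  ~q5.
          branch 1.2.1 (add ~(q1 <-> (q5 -> ~q4))):
            ~(q1 <-> (q5 -> ~q4)): β-rule — branch into q1, ~(q5 -> ~q4)  //  ~q1, (q5 -> ~q4).
              branch 1.2.1.1 (add q1, ~(q5 -> ~q4)):
                ~(q5 -> ~q4): α-rule — add q5, ~~q4.
                × closes — contains both q5 and ~q5.
              branch 1.2.1.2 (add ~q1, (q5 -> ~q4)):
                (q5 -> ~q4): β-rule — branch into ~q5  //  ~q4.
                  branch 1.2.1.2.1 (add ~q5):
                    ○ open, literals {q1=0, q5=0}.
                  branch 1.2.1.2.2 (add ~q4):
                    ○ open, literals {q1=0, q4=0, q5=0}.
          branch 1.2.2 (add ~q5):
            ○ open, literals {q5=0}.
  branch 2 (add q1):
    (q3 | ((q1 <-> (q5 -> ~q4)) -> ~q5)): β-rule — branch into q3  //  ((q1 <-> (q5 -> ~q4)) -> ~q5).
      branch 2.1 (add q3):
        ○ open, literals {q1=1, q3=1}.
      branch 2.2 (add ((q1 <-> (q5 -> ~q4)) -> ~q5)):
        ((q1 <-> (q5 -> ~q4)) -> ~q5): β-rule — branch into ~(q1 <-> (q5 -> ~q4))  //  ~q5.
          branch 2.2.1 (add ~(q1 <-> (q5 -> ~q4))):
            ~(q1 <-> (q5 -> ~q4)): β-rule — branch into q1, ~(q5 -> ~q4)  //  ~q1, (q5 -> ~q4).
              branch 2.2.1.1 (add q1, ~(q5 -> ~q4)):
                ~(q5 -> ~q4): α-rule — add q5, ~~q4.
                ○ open, literals {q1=1, q4=1, q5=1}.
              branch 2.2.1.2 (add ~q1, (q5 -> ~q4)):
                × closes — contains both q1 and ~q1.
          branch 2.2.2 (add ~q5):
            ○ open, literals {q1=1, q5=0}.
2 branches closed, 7 open.
Each open branch fixes some atoms; the unmentioned ones are free. Counting distinct full assignments: branch {q3=1, q5=0} (q4, q1, q2) contributes 8 new; branch {q1=0, q5=0} (q4, q3, q2) contributes 4 new; branch {q1=0, q4=0, q5=0} (q3, q2) contributes 0 new; branch {q5=0} (q4, q1, q3, q2) contributes 4 new; branch {q1=1, q3=1} (q4, q5, q2) contributes 4 new; branch {q1=1, q4=1, q5=1} (q3, q2) contributes 2 new; branch {q1=1, q5=0} (q4, q3, q2) contributes 0 new. Total: 22.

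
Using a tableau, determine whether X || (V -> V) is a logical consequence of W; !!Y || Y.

Yes

Initial set: {T W; T (!!Y || Y); F (X || (V -> V))}.
F (X || (V -> V)): α-rule — add F X, F (V -> V).
F (V -> V): α-rule — add T V, F V.
× closes — contains both V and !V.
All 1 branch closes.
Every branch closed, so the premises entail the conclusion.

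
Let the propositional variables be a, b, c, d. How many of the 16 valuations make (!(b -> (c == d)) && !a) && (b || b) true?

Initial set: {((!(b -> (c == d)) && !a) && (b || b))}.
((!(b -> (c == d)) && !a) && (b || b)): α-rule — add (!(b -> (c == d)) && !a), (b || b).
(!(b -> (c == d)) && !a): α-rule — add !(b -> (c == d)), !a.
!(b -> (c == d)): α-rule — add b, !(c == d).
(b || b): β-rule — branch into b  //  b.
  branch 1 (add b):
    !(c == d): β-rule — branch into c, !d  //  !c, d.
      branch 1.1 (add c, !d):
        ○ open, literals {a=false, b=true, c=true, d=false}.
      branch 1.2 (add !c, d):
        ○ open, literals {a=false, b=true, c=false, d=true}.
  branch 2 (add b):
    !(c == d): β-rule — branch into c, !d  //  !c, d.
      branch 2.1 (add c, !d):
        ○ open, literals {a=false, b=true, c=true, d=false}.
      branch 2.2 (add !c, d):
        ○ open, literals {a=false, b=true, c=false, d=true}.
0 branches closed, 4 open.
Each open branch fixes some atoms; the unmentioned ones are free. Counting distinct full assignments: branch {a=false, b=true, c=true, d=false} (none free) contributes 1 new; branch {a=false, b=true, c=false, d=true} (none free) contributes 1 new; branch {a=false, b=true, c=true, d=false} (none free) contributes 0 new; branch {a=false, b=true, c=false, d=true} (none free) contributes 0 new. Total: 2.

2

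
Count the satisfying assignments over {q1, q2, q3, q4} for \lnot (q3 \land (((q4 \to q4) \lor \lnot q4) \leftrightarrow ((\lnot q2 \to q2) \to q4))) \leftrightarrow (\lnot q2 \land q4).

6

Initial set: {(\lnot (q3 \land (((q4 \to q4) \lor \lnot q4) \leftrightarrow ((\lnot q2 \to q2) \to q4))) \leftrightarrow (\lnot q2 \land q4))}.
(\lnot (q3 \land (((q4 \to q4) \lor \lnot q4) \leftrightarrow ((\lnot q2 \to q2) \to q4))) \leftrightarrow (\lnot q2 \land q4)): β-rule — branch into \lnot (q3 \land (((q4 \to q4) \lor \lnot q4) \leftrightarrow ((\lnot q2 \to q2) \to q4))), (\lnot q2 \land q4)  //  \lnot \lnot (q3 \land (((q4 \to q4) \lor \lnot q4) \leftrightarrow ((\lnot q2 \to q2) \to q4))), \lnot (\lnot q2 \land q4).
  branch 1 (add \lnot (q3 \land (((q4 \to q4) \lor \lnot q4) \leftrightarrow ((\lnot q2 \to q2) \to q4))), (\lnot q2 \land q4)):
    (\lnot q2 \land q4): α-rule — add \lnot q2, q4.
    \lnot (q3 \land (((q4 \to q4) \lor \lnot q4) \leftrightarrow ((\lnot q2 \to q2) \to q4))): β-rule — branch into \lnot q3  //  \lnot (((q4 \to q4) \lor \lnot q4) \leftrightarrow ((\lnot q2 \to q2) \to q4)).
      branch 1.1 (add \lnot q3):
        ○ open, literals {q2=false, q3=false, q4=true}.
      branch 1.2 (add \lnot (((q4 \to q4) \lor \lnot q4) \leftrightarrow ((\lnot q2 \to q2) \to q4))):
        \lnot (((q4 \to q4) \lor \lnot q4) \leftrightarrow ((\lnot q2 \to q2) \to q4)): β-rule — branch into ((q4 \to q4) \lor \lnot q4), \lnot ((\lnot q2 \to q2) \to q4)  //  \lnot ((q4 \to q4) \lor \lnot q4), ((\lnot q2 \to q2) \to q4).
          branch 1.2.1 (add ((q4 \to q4) \lor \lnot q4), \lnot ((\lnot q2 \to q2) \to q4)):
            \lnot ((\lnot q2 \to q2) \to q4): α-rule — add (\lnot q2 \to q2), \lnot q4.
            × closes — contains both q4 and \lnot q4.
          branch 1.2.2 (add \lnot ((q4 \to q4) \lor \lnot q4), ((\lnot q2 \to q2) \to q4)):
            \lnot ((q4 \to q4) \lor \lnot q4): α-rule — add \lnot (q4 \to q4), \lnot \lnot q4.
            \lnot (q4 \to q4): α-rule — add q4, \lnot q4.
            × closes — contains both q4 and \lnot q4.
  branch 2 (add \lnot \lnot (q3 \land (((q4 \to q4) \lor \lnot q4) \leftrightarrow ((\lnot q2 \to q2) \to q4))), \lnot (\lnot q2 \land q4)):
    \lnot \lnot (q3 \land (((q4 \to q4) \lor \lnot q4) \leftrightarrow ((\lnot q2 \to q2) \to q4))): α-rule — add q3, (((q4 \to q4) \lor \lnot q4) \leftrightarrow ((\lnot q2 \to q2) \to q4)).
    \lnot (\lnot q2 \land q4): β-rule — branch into \lnot \lnot q2  //  \lnot q4.
      branch 2.1 (add \lnot \lnot q2):
        (((q4 \to q4) \lor \lnot q4) \leftrightarrow ((\lnot q2 \to q2) \to q4)): β-rule — branch into ((q4 \to q4) \lor \lnot q4), ((\lnot q2 \to q2) \to q4)  //  \lnot ((q4 \to q4) \lor \lnot q4), \lnot ((\lnot q2 \to q2) \to q4).
          branch 2.1.1 (add ((q4 \to q4) \lor \lnot q4), ((\lnot q2 \to q2) \to q4)):
            ((q4 \to q4) \lor \lnot q4): β-rule — branch into (q4 \to q4)  //  \lnot q4.
              branch 2.1.1.1 (add (q4 \to q4)):
                ((\lnot q2 \to q2) \to q4): β-rule — branch into \lnot (\lnot q2 \to q2)  //  q4.
                  branch 2.1.1.1.1 (add \lnot (\lnot q2 \to q2)):
                    \lnot (\lnot q2 \to q2): α-rule — add \lnot q2, \lnot q2.
                    × closes — contains both q2 and \lnot q2.
                  branch 2.1.1.1.2 (add q4):
                    (q4 \to q4): β-rule — branch into \lnot q4  //  q4.
                      branch 2.1.1.1.2.1 (add \lnot q4):
                        × closes — contains both q4 and \lnot q4.
                      branch 2.1.1.1.2.2 (add q4):
                        ○ open, literals {q2=true, q3=true, q4=true}.
              branch 2.1.1.2 (add \lnot q4):
                ((\lnot q2 \to q2) \to q4): β-rule — branch into \lnot (\lnot q2 \to q2)  //  q4.
                  branch 2.1.1.2.1 (add \lnot (\lnot q2 \to q2)):
                    \lnot (\lnot q2 \to q2): α-rule — add \lnot q2, \lnot q2.
                    × closes — contains both q2 and \lnot q2.
                  branch 2.1.1.2.2 (add q4):
                    × closes — contains both q4 and \lnot q4.
          branch 2.1.2 (add \lnot ((q4 \to q4) \lor \lnot q4), \lnot ((\lnot q2 \to q2) \to q4)):
            \lnot ((q4 \to q4) \lor \lnot q4): α-rule — add \lnot (q4 \to q4), \lnot \lnot q4.
            \lnot ((\lnot q2 \to q2) \to q4): α-rule — add (\lnot q2 \to q2), \lnot q4.
            × closes — contains both q4 and \lnot q4.
      branch 2.2 (add \lnot q4):
        (((q4 \to q4) \lor \lnot q4) \leftrightarrow ((\lnot q2 \to q2) \to q4)): β-rule — branch into ((q4 \to q4) \lor \lnot q4), ((\lnot q2 \to q2) \to q4)  //  \lnot ((q4 \to q4) \lor \lnot q4), \lnot ((\lnot q2 \to q2) \to q4).
          branch 2.2.1 (add ((q4 \to q4) \lor \lnot q4), ((\lnot q2 \to q2) \to q4)):
            ((q4 \to q4) \lor \lnot q4): β-rule — branch into (q4 \to q4)  //  \lnot q4.
              branch 2.2.1.1 (add (q4 \to q4)):
                ((\lnot q2 \to q2) \to q4): β-rule — branch into \lnot (\lnot q2 \to q2)  //  q4.
                  branch 2.2.1.1.1 (add \lnot (\lnot q2 \to q2)):
                    \lnot (\lnot q2 \to q2): α-rule — add \lnot q2, \lnot q2.
                    (q4 \to q4): β-rule — branch into \lnot q4  //  q4.
                      branch 2.2.1.1.1.1 (add \lnot q4):
                        ○ open, literals {q2=false, q3=true, q4=false}.
                      branch 2.2.1.1.1.2 (add q4):
                        × closes — contains both q4 and \lnot q4.
                  branch 2.2.1.1.2 (add q4):
                    × closes — contains both q4 and \lnot q4.
              branch 2.2.1.2 (add \lnot q4):
                ((\lnot q2 \to q2) \to q4): β-rule — branch into \lnot (\lnot q2 \to q2)  //  q4.
                  branch 2.2.1.2.1 (add \lnot (\lnot q2 \to q2)):
                    \lnot (\lnot q2 \to q2): α-rule — add \lnot q2, \lnot q2.
                    ○ open, literals {q2=false, q3=true, q4=false}.
                  branch 2.2.1.2.2 (add q4):
                    × closes — contains both q4 and \lnot q4.
          branch 2.2.2 (add \lnot ((q4 \to q4) \lor \lnot q4), \lnot ((\lnot q2 \to q2) \to q4)):
            \lnot ((q4 \to q4) \lor \lnot q4): α-rule — add \lnot (q4 \to q4), \lnot \lnot q4.
            × closes — contains both q4 and \lnot q4.
11 branches closed, 4 open.
Each open branch fixes some atoms; the unmentioned ones are free. Counting distinct full assignments: branch {q2=false, q3=false, q4=true} (q1) contributes 2 new; branch {q2=true, q3=true, q4=true} (q1) contributes 2 new; branch {q2=false, q3=true, q4=false} (q1) contributes 2 new; branch {q2=false, q3=true, q4=false} (q1) contributes 0 new. Total: 6.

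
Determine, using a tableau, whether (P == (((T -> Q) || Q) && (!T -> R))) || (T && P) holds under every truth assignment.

Assume the negation and expand:
Initial set: {!((P == (((T -> Q) || Q) && (!T -> R))) || (T && P))}.
!((P == (((T -> Q) || Q) && (!T -> R))) || (T && P)): α-rule — add !(P == (((T -> Q) || Q) && (!T -> R))), !(T && P).
!(P == (((T -> Q) || Q) && (!T -> R))): β-rule — branch into P, !(((T -> Q) || Q) && (!T -> R))  //  !P, (((T -> Q) || Q) && (!T -> R)).
  branch 1 (add P, !(((T -> Q) || Q) && (!T -> R))):
    !(T && P): β-rule — branch into !T  //  !P.
      branch 1.1 (add !T):
        !(((T -> Q) || Q) && (!T -> R)): β-rule — branch into !((T -> Q) || Q)  //  !(!T -> R).
          branch 1.1.1 (add !((T -> Q) || Q)):
            !((T -> Q) || Q): α-rule — add !(T -> Q), !Q.
            !(T -> Q): α-rule — add T, !Q.
            × closes — contains both T and !T.
          branch 1.1.2 (add !(!T -> R)):
            !(!T -> R): α-rule — add !T, !R.
            ○ open, literals {P=T, R=F, T=F}.
      branch 1.2 (add !P):
        × closes — contains both P and !P.
  branch 2 (add !P, (((T -> Q) || Q) && (!T -> R))):
    (((T -> Q) || Q) && (!T -> R)): α-rule — add ((T -> Q) || Q), (!T -> R).
    !(T && P): β-rule — branch into !T  //  !P.
      branch 2.1 (add !T):
        ((T -> Q) || Q): β-rule — branch into (T -> Q)  //  Q.
          branch 2.1.1 (add (T -> Q)):
            (!T -> R): β-rule — branch into !!T  //  R.
              branch 2.1.1.1 (add !!T):
                × closes — contains both T and !T.
              branch 2.1.1.2 (add R):
                (T -> Q): β-rule — branch into !T  //  Q.
                  branch 2.1.1.2.1 (add !T):
                    ○ open, literals {P=F, R=T, T=F}.
                  branch 2.1.1.2.2 (add Q):
                    ○ open, literals {P=F, Q=T, R=T, T=F}.
          branch 2.1.2 (add Q):
            (!T -> R): β-rule — branch into !!T  //  R.
              branch 2.1.2.1 (add !!T):
                × closes — contains both T and !T.
              branch 2.1.2.2 (add R):
                ○ open, literals {P=F, Q=T, R=T, T=F}.
      branch 2.2 (add !P):
        ((T -> Q) || Q): β-rule — branch into (T -> Q)  //  Q.
          branch 2.2.1 (add (T -> Q)):
            (!T -> R): β-rule — branch into !!T  //  R.
              branch 2.2.1.1 (add !!T):
                (T -> Q): β-rule — branch into !T  //  Q.
                  branch 2.2.1.1.1 (add !T):
                    × closes — contains both T and !T.
                  branch 2.2.1.1.2 (add Q):
                    ○ open, literals {P=F, Q=T, T=T}.
              branch 2.2.1.2 (add R):
                (T -> Q): β-rule — branch into !T  //  Q.
                  branch 2.2.1.2.1 (add !T):
                    ○ open, literals {P=F, R=T, T=F}.
                  branch 2.2.1.2.2 (add Q):
                    ○ open, literals {P=F, Q=T, R=T}.
          branch 2.2.2 (add Q):
            (!T -> R): β-rule — branch into !!T  //  R.
              branch 2.2.2.1 (add !!T):
                ○ open, literals {P=F, Q=T, T=T}.
              branch 2.2.2.2 (add R):
                ○ open, literals {P=F, Q=T, R=T}.
5 branches closed, 9 open.
An open branch gives a countermodel: P=T, R=F, T=F (unmentioned atoms arbitrary); under it the original formula is false.

Not valid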